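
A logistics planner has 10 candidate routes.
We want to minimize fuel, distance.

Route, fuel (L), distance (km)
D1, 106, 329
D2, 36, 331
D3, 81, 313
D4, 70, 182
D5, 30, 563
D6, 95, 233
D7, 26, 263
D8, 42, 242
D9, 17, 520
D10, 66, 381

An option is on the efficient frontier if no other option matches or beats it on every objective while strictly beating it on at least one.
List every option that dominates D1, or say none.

D3, D4, D6, D7, D8

D3: fuel 81≤106, distance 313≤329 — dominates D1.
D4: fuel 70≤106, distance 182≤329 — dominates D1.
D6: fuel 95≤106, distance 233≤329 — dominates D1.
D7: fuel 26≤106, distance 263≤329 — dominates D1.
D8: fuel 42≤106, distance 242≤329 — dominates D1.
Others (D2, D5, D9, D10) are each worse than D1 on at least one objective.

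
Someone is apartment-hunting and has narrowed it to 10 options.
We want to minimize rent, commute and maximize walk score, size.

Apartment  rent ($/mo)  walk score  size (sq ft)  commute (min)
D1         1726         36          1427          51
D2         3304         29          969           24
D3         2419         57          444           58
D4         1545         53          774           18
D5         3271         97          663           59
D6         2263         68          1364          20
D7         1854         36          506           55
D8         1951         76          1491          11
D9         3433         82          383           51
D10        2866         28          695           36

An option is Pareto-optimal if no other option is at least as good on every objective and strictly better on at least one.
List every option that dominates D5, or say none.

D1: worse on walk score (36 vs 97).
D2: worse on rent (3304 vs 3271).
D3: worse on walk score (57 vs 97).
D4: worse on walk score (53 vs 97).
D6: worse on walk score (68 vs 97).
D7: worse on walk score (36 vs 97).
D8: worse on walk score (76 vs 97).
D9: worse on rent (3433 vs 3271).
D10: worse on walk score (28 vs 97).
No option dominates D5.

none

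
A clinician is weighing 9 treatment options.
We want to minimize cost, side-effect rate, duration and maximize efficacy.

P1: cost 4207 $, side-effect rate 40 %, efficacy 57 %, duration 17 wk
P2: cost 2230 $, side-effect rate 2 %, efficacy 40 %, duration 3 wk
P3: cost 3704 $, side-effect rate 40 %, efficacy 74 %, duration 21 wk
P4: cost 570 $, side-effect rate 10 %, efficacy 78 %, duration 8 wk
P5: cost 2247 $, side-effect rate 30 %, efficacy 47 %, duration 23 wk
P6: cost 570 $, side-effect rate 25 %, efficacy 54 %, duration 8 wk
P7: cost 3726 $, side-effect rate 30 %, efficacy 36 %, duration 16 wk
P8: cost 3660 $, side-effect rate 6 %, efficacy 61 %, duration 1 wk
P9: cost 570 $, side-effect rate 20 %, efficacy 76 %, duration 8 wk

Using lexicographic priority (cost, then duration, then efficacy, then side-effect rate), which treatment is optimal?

P4

First minimize cost: best is 570, kept {P4, P6, P9}.
Then minimize duration: best is 8, kept {P4, P6, P9}.
Then maximize efficacy: best is 78, kept {P4}.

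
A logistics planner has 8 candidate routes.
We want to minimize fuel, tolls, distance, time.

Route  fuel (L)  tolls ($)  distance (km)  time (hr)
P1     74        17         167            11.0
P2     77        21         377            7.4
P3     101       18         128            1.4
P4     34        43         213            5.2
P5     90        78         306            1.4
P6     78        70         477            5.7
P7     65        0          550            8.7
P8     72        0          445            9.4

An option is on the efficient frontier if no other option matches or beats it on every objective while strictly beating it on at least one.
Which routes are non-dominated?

P1: not dominated.
P2: not dominated.
P3: not dominated (best distance).
P4: not dominated (best fuel).
P5: not dominated.
P6: dominated by P4 (fuel 34≤78, tolls 43≤70, distance 213≤477, time 5.2≤5.7).
P7: not dominated.
P8: not dominated.

P1, P2, P3, P4, P5, P7, P8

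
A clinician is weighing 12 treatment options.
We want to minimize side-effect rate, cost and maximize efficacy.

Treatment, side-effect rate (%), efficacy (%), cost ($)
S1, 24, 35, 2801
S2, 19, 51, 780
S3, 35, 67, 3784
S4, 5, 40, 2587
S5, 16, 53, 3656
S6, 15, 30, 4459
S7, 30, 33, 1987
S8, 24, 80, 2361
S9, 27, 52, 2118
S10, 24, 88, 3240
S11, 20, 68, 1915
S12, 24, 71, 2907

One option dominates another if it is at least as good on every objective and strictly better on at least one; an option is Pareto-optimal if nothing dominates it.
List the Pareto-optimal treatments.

S2, S4, S5, S8, S10, S11

S1: dominated by S2 (side-effect rate 19≤24, efficacy 51≥35, cost 780≤2801).
S2: not dominated (best cost).
S3: dominated by S8 (side-effect rate 24≤35, efficacy 80≥67, cost 2361≤3784).
S4: not dominated (best side-effect rate).
S5: not dominated.
S6: dominated by S4 (side-effect rate 5≤15, efficacy 40≥30, cost 2587≤4459).
S7: dominated by S2 (side-effect rate 19≤30, efficacy 51≥33, cost 780≤1987).
S8: not dominated.
S9: dominated by S11 (side-effect rate 20≤27, efficacy 68≥52, cost 1915≤2118).
S10: not dominated (best efficacy).
S11: not dominated.
S12: dominated by S8 (side-effect rate 24≤24, efficacy 80≥71, cost 2361≤2907).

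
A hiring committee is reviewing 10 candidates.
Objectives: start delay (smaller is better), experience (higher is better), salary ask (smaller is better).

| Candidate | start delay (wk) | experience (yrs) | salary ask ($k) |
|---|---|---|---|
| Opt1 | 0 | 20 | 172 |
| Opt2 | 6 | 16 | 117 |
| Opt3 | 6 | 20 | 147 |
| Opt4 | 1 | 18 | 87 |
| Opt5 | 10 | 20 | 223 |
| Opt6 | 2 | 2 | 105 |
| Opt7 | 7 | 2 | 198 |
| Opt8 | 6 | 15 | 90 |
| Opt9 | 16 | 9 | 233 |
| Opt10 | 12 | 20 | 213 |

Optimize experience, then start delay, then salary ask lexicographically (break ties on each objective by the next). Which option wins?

First maximize experience: best is 20, kept {Opt1, Opt3, Opt5, Opt10}.
Then minimize start delay: best is 0, kept {Opt1}.

Opt1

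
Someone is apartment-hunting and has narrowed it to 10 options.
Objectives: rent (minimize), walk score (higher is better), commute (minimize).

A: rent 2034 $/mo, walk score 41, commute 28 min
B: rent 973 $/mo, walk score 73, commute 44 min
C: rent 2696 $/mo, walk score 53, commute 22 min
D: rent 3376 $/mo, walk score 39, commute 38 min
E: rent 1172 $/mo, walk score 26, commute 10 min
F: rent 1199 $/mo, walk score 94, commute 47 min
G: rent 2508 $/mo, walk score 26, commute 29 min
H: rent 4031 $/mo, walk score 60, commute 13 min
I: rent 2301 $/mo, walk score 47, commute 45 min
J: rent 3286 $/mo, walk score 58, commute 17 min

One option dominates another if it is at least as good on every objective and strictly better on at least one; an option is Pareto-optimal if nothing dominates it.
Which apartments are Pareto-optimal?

A: not dominated.
B: not dominated (best rent).
C: not dominated.
D: dominated by A (rent 2034≤3376, walk score 41≥39, commute 28≤38).
E: not dominated (best commute).
F: not dominated (best walk score).
G: dominated by A (rent 2034≤2508, walk score 41≥26, commute 28≤29).
H: not dominated.
I: dominated by B (rent 973≤2301, walk score 73≥47, commute 44≤45).
J: not dominated.

A, B, C, E, F, H, J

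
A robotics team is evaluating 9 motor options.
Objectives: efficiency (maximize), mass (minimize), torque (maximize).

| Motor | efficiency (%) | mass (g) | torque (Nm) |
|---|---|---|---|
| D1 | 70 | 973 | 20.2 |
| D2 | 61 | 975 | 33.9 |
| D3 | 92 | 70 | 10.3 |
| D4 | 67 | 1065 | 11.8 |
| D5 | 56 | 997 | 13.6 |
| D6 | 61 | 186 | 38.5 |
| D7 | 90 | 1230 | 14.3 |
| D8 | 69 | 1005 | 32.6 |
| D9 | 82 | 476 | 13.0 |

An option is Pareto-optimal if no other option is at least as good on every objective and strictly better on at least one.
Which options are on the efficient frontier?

D1: not dominated.
D2: dominated by D6 (efficiency 61≥61, mass 186≤975, torque 38.5≥33.9).
D3: not dominated (best efficiency).
D4: dominated by D1 (efficiency 70≥67, mass 973≤1065, torque 20.2≥11.8).
D5: dominated by D1 (efficiency 70≥56, mass 973≤997, torque 20.2≥13.6).
D6: not dominated (best torque).
D7: not dominated.
D8: not dominated.
D9: not dominated.

D1, D3, D6, D7, D8, D9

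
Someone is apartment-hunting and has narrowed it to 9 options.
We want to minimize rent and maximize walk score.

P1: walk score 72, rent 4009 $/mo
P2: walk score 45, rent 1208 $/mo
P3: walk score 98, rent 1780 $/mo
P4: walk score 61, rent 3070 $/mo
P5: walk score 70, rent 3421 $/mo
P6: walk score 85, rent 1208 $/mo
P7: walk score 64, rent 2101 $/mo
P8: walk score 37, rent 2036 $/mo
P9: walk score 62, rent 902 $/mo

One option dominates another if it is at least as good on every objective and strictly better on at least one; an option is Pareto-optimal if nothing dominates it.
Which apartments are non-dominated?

P3, P6, P9

P1: dominated by P3 (walk score 98≥72, rent 1780≤4009).
P2: dominated by P6 (walk score 85≥45, rent 1208≤1208).
P3: not dominated (best walk score).
P4: dominated by P3 (walk score 98≥61, rent 1780≤3070).
P5: dominated by P3 (walk score 98≥70, rent 1780≤3421).
P6: not dominated.
P7: dominated by P3 (walk score 98≥64, rent 1780≤2101).
P8: dominated by P2 (walk score 45≥37, rent 1208≤2036).
P9: not dominated (best rent).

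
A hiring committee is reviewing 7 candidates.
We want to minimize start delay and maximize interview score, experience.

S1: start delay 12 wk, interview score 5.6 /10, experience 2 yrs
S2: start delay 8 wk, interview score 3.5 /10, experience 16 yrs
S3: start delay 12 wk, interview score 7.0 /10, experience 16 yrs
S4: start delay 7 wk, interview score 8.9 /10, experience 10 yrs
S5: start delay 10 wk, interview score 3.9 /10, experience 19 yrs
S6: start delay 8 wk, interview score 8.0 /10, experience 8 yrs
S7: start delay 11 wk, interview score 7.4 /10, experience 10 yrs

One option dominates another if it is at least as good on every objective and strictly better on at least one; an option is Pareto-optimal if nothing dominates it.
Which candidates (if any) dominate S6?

S4: start delay 7≤8, interview score 8.9≥8.0, experience 10≥8 — dominates S6.
Others (S1, S2, S3, S5, S7) are each worse than S6 on at least one objective.

S4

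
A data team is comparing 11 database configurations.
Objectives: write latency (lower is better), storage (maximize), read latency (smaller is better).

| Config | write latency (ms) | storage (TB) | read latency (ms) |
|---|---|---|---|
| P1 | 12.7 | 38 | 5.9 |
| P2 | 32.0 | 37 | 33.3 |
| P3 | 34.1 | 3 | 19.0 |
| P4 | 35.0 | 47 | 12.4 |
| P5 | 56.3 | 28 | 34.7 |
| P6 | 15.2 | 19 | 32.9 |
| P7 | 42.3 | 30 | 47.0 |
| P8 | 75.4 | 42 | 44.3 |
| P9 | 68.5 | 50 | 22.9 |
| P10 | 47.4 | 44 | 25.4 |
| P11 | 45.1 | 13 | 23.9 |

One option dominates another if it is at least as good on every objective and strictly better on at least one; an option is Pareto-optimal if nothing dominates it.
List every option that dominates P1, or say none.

none

P2: worse on write latency (32.0 vs 12.7).
P3: worse on write latency (34.1 vs 12.7).
P4: worse on write latency (35.0 vs 12.7).
P5: worse on write latency (56.3 vs 12.7).
P6: worse on write latency (15.2 vs 12.7).
P7: worse on write latency (42.3 vs 12.7).
P8: worse on write latency (75.4 vs 12.7).
P9: worse on write latency (68.5 vs 12.7).
P10: worse on write latency (47.4 vs 12.7).
P11: worse on write latency (45.1 vs 12.7).
No option dominates P1.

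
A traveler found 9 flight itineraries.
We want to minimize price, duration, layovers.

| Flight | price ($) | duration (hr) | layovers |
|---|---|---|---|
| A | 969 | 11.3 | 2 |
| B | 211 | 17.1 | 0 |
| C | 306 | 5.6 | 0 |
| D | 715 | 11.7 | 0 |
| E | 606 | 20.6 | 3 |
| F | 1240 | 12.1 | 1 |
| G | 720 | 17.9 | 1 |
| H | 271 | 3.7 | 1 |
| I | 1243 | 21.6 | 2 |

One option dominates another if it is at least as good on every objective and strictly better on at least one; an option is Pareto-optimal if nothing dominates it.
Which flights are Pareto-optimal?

B, C, H

A: dominated by C (price 306≤969, duration 5.6≤11.3, layovers 0≤2).
B: not dominated (best price).
C: not dominated.
D: dominated by C (price 306≤715, duration 5.6≤11.7, layovers 0≤0).
E: dominated by B (price 211≤606, duration 17.1≤20.6, layovers 0≤3).
F: dominated by C (price 306≤1240, duration 5.6≤12.1, layovers 0≤1).
G: dominated by B (price 211≤720, duration 17.1≤17.9, layovers 0≤1).
H: not dominated (best duration).
I: dominated by A (price 969≤1243, duration 11.3≤21.6, layovers 2≤2).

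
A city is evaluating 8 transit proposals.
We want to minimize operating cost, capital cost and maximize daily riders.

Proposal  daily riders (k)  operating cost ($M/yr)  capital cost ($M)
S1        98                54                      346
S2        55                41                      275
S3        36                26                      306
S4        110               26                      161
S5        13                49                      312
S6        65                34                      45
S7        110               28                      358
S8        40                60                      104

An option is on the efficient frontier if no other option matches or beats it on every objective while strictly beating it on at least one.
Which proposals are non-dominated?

S4, S6

S1: dominated by S4 (daily riders 110≥98, operating cost 26≤54, capital cost 161≤346).
S2: dominated by S4 (daily riders 110≥55, operating cost 26≤41, capital cost 161≤275).
S3: dominated by S4 (daily riders 110≥36, operating cost 26≤26, capital cost 161≤306).
S4: not dominated.
S5: dominated by S2 (daily riders 55≥13, operating cost 41≤49, capital cost 275≤312).
S6: not dominated (best capital cost).
S7: dominated by S4 (daily riders 110≥110, operating cost 26≤28, capital cost 161≤358).
S8: dominated by S6 (daily riders 65≥40, operating cost 34≤60, capital cost 45≤104).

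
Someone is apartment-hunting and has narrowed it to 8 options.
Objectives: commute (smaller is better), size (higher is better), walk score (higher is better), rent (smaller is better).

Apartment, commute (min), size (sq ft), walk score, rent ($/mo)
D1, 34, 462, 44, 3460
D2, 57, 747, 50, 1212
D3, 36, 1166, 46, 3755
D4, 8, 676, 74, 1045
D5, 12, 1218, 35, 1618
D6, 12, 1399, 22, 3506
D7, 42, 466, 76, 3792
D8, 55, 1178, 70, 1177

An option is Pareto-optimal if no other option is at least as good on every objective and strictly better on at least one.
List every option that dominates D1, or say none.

D4: commute 8≤34, size 676≥462, walk score 74≥44, rent 1045≤3460 — dominates D1.
Others (D2, D3, D5, D6, D7, D8) are each worse than D1 on at least one objective.

D4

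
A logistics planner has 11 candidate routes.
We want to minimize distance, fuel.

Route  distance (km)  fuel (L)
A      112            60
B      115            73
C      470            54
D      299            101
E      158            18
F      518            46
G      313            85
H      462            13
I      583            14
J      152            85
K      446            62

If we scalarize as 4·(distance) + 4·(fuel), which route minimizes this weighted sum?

A

A: 4·112 + 4·60 = 688
B: 4·115 + 4·73 = 752
C: 4·470 + 4·54 = 2096
D: 4·299 + 4·101 = 1600
E: 4·158 + 4·18 = 704
F: 4·518 + 4·46 = 2256
G: 4·313 + 4·85 = 1592
H: 4·462 + 4·13 = 1900
I: 4·583 + 4·14 = 2388
J: 4·152 + 4·85 = 948
K: 4·446 + 4·62 = 2032
Lowest: A at 688.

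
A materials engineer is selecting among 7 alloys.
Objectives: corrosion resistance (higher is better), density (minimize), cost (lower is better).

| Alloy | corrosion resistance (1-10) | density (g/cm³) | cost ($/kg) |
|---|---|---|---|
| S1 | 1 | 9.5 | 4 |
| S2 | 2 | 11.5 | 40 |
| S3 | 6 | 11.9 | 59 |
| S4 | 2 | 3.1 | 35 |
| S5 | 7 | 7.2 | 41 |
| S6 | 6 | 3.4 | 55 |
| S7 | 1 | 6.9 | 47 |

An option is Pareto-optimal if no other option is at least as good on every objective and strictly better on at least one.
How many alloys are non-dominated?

4

S1: not dominated (best cost).
S2: dominated by S4 (corrosion resistance 2≥2, density 3.1≤11.5, cost 35≤40).
S3: dominated by S5 (corrosion resistance 7≥6, density 7.2≤11.9, cost 41≤59).
S4: not dominated (best density).
S5: not dominated (best corrosion resistance).
S6: not dominated.
S7: dominated by S4 (corrosion resistance 2≥1, density 3.1≤6.9, cost 35≤47).
Pareto-optimal: S1, S4, S5, S6 → 4.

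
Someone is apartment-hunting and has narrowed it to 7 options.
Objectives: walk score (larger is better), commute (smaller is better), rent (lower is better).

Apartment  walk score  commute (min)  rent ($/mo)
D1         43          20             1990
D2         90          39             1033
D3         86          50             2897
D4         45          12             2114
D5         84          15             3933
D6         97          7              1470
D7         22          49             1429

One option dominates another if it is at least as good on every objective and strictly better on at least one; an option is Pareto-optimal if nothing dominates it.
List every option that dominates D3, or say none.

D2, D6

D2: walk score 90≥86, commute 39≤50, rent 1033≤2897 — dominates D3.
D6: walk score 97≥86, commute 7≤50, rent 1470≤2897 — dominates D3.
Others (D1, D4, D5, D7) are each worse than D3 on at least one objective.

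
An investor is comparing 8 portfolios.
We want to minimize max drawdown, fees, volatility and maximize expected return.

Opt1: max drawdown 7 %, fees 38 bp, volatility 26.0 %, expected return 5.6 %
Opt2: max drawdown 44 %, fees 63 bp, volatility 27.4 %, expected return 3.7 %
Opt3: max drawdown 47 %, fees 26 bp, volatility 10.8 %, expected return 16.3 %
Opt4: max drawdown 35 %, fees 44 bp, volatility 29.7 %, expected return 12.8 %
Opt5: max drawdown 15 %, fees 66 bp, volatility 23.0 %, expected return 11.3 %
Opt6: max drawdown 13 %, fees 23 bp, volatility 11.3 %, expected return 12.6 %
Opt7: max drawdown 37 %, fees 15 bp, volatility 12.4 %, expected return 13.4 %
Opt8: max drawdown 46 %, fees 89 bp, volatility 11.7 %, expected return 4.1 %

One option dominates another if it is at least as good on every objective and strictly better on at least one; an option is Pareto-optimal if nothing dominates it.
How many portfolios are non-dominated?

5

Opt1: not dominated (best max drawdown).
Opt2: dominated by Opt1 (max drawdown 7≤44, fees 38≤63, volatility 26.0≤27.4, expected return 5.6≥3.7).
Opt3: not dominated (best volatility).
Opt4: not dominated.
Opt5: dominated by Opt6 (max drawdown 13≤15, fees 23≤66, volatility 11.3≤23.0, expected return 12.6≥11.3).
Opt6: not dominated.
Opt7: not dominated (best fees).
Opt8: dominated by Opt6 (max drawdown 13≤46, fees 23≤89, volatility 11.3≤11.7, expected return 12.6≥4.1).
Pareto-optimal: Opt1, Opt3, Opt4, Opt6, Opt7 → 5.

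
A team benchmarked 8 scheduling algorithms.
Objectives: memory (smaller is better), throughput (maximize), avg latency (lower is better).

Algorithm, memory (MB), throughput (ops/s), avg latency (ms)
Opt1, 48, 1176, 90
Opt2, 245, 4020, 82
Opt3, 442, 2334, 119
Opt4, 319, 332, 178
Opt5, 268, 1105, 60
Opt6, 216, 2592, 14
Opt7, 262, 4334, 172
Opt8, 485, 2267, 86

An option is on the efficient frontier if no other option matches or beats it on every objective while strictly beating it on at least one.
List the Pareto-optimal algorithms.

Opt1, Opt2, Opt6, Opt7

Opt1: not dominated (best memory).
Opt2: not dominated.
Opt3: dominated by Opt2 (memory 245≤442, throughput 4020≥2334, avg latency 82≤119).
Opt4: dominated by Opt1 (memory 48≤319, throughput 1176≥332, avg latency 90≤178).
Opt5: dominated by Opt6 (memory 216≤268, throughput 2592≥1105, avg latency 14≤60).
Opt6: not dominated (best avg latency).
Opt7: not dominated (best throughput).
Opt8: dominated by Opt2 (memory 245≤485, throughput 4020≥2267, avg latency 82≤86).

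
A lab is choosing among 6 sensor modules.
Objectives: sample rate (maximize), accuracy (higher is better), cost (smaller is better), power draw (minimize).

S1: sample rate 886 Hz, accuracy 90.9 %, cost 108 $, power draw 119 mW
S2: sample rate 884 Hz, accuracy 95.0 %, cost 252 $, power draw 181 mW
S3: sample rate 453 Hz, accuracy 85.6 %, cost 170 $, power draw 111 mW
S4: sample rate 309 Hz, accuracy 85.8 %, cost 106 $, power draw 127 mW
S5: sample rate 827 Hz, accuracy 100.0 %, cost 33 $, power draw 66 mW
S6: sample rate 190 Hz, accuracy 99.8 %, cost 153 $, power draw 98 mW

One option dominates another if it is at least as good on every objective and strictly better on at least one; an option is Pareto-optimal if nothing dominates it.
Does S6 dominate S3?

No

S6 vs S3: S6 is worse on sample rate (190 vs 453), so it does not dominate S3.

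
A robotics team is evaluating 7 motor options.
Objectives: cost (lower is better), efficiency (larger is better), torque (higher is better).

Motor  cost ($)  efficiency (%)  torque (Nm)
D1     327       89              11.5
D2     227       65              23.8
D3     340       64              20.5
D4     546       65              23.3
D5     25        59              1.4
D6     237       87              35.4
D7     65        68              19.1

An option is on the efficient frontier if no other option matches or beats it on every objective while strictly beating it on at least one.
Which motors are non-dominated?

D1: not dominated (best efficiency).
D2: not dominated.
D3: dominated by D2 (cost 227≤340, efficiency 65≥64, torque 23.8≥20.5).
D4: dominated by D2 (cost 227≤546, efficiency 65≥65, torque 23.8≥23.3).
D5: not dominated (best cost).
D6: not dominated (best torque).
D7: not dominated.

D1, D2, D5, D6, D7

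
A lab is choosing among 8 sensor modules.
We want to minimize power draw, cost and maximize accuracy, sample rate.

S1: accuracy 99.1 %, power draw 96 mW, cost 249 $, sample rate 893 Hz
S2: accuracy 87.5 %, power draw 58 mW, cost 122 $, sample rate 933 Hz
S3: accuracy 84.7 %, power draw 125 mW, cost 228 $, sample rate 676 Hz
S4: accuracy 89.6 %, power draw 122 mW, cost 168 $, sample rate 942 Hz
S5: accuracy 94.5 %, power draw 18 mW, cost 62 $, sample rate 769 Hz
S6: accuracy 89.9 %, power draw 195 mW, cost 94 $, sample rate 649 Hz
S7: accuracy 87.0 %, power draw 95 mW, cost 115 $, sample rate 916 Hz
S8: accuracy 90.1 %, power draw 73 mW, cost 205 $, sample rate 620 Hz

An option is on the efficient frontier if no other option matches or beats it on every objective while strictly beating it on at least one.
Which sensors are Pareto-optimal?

S1, S2, S4, S5, S7

S1: not dominated (best accuracy).
S2: not dominated.
S3: dominated by S2 (accuracy 87.5≥84.7, power draw 58≤125, cost 122≤228, sample rate 933≥676).
S4: not dominated (best sample rate).
S5: not dominated (best power draw).
S6: dominated by S5 (accuracy 94.5≥89.9, power draw 18≤195, cost 62≤94, sample rate 769≥649).
S7: not dominated.
S8: dominated by S5 (accuracy 94.5≥90.1, power draw 18≤73, cost 62≤205, sample rate 769≥620).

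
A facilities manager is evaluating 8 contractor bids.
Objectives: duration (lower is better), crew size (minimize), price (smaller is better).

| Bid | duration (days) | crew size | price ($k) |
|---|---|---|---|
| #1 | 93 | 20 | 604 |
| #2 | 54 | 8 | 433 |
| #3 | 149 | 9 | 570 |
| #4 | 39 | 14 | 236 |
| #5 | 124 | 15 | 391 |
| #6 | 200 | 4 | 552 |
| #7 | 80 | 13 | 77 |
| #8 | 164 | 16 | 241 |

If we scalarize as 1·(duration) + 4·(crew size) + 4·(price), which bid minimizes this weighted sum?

#1: 1·93 + 4·20 + 4·604 = 2589
#2: 1·54 + 4·8 + 4·433 = 1818
#3: 1·149 + 4·9 + 4·570 = 2465
#4: 1·39 + 4·14 + 4·236 = 1039
#5: 1·124 + 4·15 + 4·391 = 1748
#6: 1·200 + 4·4 + 4·552 = 2424
#7: 1·80 + 4·13 + 4·77 = 440
#8: 1·164 + 4·16 + 4·241 = 1192
Lowest: #7 at 440.

#7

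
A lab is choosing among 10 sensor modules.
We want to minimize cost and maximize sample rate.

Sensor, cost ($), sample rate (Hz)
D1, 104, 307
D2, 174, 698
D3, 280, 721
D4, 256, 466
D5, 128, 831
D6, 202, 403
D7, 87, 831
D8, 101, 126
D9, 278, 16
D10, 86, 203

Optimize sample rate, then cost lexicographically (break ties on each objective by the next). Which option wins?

D7

First maximize sample rate: best is 831, kept {D5, D7}.
Then minimize cost: best is 87, kept {D7}.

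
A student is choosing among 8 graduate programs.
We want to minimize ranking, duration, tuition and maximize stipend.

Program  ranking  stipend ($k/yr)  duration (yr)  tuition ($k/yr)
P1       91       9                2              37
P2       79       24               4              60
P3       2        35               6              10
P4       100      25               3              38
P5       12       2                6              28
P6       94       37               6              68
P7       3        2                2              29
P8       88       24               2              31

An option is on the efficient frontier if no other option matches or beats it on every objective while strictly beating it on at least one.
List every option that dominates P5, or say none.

P3

P3: ranking 2≤12, stipend 35≥2, duration 6≤6, tuition 10≤28 — dominates P5.
Others (P1, P2, P4, P6, P7, P8) are each worse than P5 on at least one objective.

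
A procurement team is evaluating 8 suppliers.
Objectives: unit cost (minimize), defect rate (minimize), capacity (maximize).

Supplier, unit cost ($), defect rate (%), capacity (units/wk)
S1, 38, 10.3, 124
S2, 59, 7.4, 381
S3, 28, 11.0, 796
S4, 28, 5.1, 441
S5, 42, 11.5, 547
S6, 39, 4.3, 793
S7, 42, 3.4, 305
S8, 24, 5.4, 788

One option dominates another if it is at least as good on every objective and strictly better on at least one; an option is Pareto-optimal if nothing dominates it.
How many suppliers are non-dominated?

5

S1: dominated by S4 (unit cost 28≤38, defect rate 5.1≤10.3, capacity 441≥124).
S2: dominated by S4 (unit cost 28≤59, defect rate 5.1≤7.4, capacity 441≥381).
S3: not dominated (best capacity).
S4: not dominated.
S5: dominated by S3 (unit cost 28≤42, defect rate 11.0≤11.5, capacity 796≥547).
S6: not dominated.
S7: not dominated (best defect rate).
S8: not dominated (best unit cost).
Pareto-optimal: S3, S4, S6, S7, S8 → 5.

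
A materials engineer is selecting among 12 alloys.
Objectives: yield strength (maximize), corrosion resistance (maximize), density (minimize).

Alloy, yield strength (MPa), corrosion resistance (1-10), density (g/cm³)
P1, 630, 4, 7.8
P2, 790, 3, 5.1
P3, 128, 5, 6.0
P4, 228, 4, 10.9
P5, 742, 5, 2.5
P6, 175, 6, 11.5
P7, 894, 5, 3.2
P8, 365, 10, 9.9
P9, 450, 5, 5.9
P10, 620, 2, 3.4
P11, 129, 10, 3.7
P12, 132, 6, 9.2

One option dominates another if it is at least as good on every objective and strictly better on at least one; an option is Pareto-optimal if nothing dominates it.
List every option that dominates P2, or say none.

P7: yield strength 894≥790, corrosion resistance 5≥3, density 3.2≤5.1 — dominates P2.
Others (P1, P3, P4, P5, P6, P8, P9, P10, P11, P12) are each worse than P2 on at least one objective.

P7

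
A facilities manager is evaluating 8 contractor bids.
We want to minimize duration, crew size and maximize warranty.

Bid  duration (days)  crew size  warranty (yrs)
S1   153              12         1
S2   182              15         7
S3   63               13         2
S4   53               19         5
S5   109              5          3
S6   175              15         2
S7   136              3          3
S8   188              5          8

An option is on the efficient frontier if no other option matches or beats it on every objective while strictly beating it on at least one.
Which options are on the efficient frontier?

S2, S3, S4, S5, S7, S8

S1: dominated by S5 (duration 109≤153, crew size 5≤12, warranty 3≥1).
S2: not dominated.
S3: not dominated.
S4: not dominated (best duration).
S5: not dominated.
S6: dominated by S3 (duration 63≤175, crew size 13≤15, warranty 2≥2).
S7: not dominated (best crew size).
S8: not dominated (best warranty).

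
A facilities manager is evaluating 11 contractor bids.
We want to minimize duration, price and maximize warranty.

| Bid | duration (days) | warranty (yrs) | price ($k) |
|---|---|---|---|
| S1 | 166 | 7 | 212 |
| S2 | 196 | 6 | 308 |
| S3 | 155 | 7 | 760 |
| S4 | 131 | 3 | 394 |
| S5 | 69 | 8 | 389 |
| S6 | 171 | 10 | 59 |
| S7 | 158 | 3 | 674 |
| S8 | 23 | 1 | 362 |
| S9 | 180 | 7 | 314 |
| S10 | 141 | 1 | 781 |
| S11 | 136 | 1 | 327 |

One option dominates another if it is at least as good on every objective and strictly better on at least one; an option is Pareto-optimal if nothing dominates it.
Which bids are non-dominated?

S1: not dominated.
S2: dominated by S1 (duration 166≤196, warranty 7≥6, price 212≤308).
S3: dominated by S5 (duration 69≤155, warranty 8≥7, price 389≤760).
S4: dominated by S5 (duration 69≤131, warranty 8≥3, price 389≤394).
S5: not dominated.
S6: not dominated (best warranty).
S7: dominated by S4 (duration 131≤158, warranty 3≥3, price 394≤674).
S8: not dominated (best duration).
S9: dominated by S1 (duration 166≤180, warranty 7≥7, price 212≤314).
S10: dominated by S4 (duration 131≤141, warranty 3≥1, price 394≤781).
S11: not dominated.

S1, S5, S6, S8, S11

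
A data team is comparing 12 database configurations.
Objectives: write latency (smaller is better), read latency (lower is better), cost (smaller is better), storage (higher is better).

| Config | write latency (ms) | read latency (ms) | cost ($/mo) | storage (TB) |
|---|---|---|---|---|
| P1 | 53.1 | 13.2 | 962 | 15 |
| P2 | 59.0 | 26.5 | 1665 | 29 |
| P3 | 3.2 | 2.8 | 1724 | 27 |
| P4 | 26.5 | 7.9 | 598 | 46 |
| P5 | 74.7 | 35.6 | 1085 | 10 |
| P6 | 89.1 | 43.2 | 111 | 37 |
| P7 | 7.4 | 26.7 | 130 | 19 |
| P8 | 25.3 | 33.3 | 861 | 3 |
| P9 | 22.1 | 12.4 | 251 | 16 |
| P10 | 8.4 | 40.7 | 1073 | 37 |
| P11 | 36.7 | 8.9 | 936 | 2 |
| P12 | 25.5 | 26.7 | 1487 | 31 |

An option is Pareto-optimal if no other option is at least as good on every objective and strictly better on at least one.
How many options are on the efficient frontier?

7

P1: dominated by P4 (write latency 26.5≤53.1, read latency 7.9≤13.2, cost 598≤962, storage 46≥15).
P2: dominated by P4 (write latency 26.5≤59.0, read latency 7.9≤26.5, cost 598≤1665, storage 46≥29).
P3: not dominated (best write latency).
P4: not dominated (best storage).
P5: dominated by P1 (write latency 53.1≤74.7, read latency 13.2≤35.6, cost 962≤1085, storage 15≥10).
P6: not dominated (best cost).
P7: not dominated.
P8: dominated by P7 (write latency 7.4≤25.3, read latency 26.7≤33.3, cost 130≤861, storage 19≥3).
P9: not dominated.
P10: not dominated.
P11: dominated by P4 (write latency 26.5≤36.7, read latency 7.9≤8.9, cost 598≤936, storage 46≥2).
P12: not dominated.
Pareto-optimal: P3, P4, P6, P7, P9, P10, P12 → 7.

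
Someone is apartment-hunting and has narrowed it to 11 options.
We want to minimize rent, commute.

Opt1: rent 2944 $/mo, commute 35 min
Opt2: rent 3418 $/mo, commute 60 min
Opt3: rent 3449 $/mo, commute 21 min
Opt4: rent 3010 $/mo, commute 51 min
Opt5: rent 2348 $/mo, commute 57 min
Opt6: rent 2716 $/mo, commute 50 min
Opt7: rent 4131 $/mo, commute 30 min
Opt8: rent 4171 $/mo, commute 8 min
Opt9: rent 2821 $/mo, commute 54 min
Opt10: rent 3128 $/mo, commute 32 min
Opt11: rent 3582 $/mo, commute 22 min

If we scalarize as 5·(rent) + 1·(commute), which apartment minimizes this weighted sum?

Opt1: 5·2944 + 1·35 = 14755
Opt2: 5·3418 + 1·60 = 17150
Opt3: 5·3449 + 1·21 = 17266
Opt4: 5·3010 + 1·51 = 15101
Opt5: 5·2348 + 1·57 = 11797
Opt6: 5·2716 + 1·50 = 13630
Opt7: 5·4131 + 1·30 = 20685
Opt8: 5·4171 + 1·8 = 20863
Opt9: 5·2821 + 1·54 = 14159
Opt10: 5·3128 + 1·32 = 15672
Opt11: 5·3582 + 1·22 = 17932
Lowest: Opt5 at 11797.

Opt5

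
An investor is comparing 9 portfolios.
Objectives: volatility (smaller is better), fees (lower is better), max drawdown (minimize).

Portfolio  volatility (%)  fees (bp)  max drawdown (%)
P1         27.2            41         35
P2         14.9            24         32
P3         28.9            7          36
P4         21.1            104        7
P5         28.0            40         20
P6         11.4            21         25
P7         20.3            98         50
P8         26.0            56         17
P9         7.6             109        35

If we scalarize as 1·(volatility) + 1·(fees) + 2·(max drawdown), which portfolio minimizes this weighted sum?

P1: 1·27.2 + 1·41 + 2·35 = 138.2
P2: 1·14.9 + 1·24 + 2·32 = 102.9
P3: 1·28.9 + 1·7 + 2·36 = 107.9
P4: 1·21.1 + 1·104 + 2·7 = 139.1
P5: 1·28.0 + 1·40 + 2·20 = 108.0
P6: 1·11.4 + 1·21 + 2·25 = 82.4
P7: 1·20.3 + 1·98 + 2·50 = 218.3
P8: 1·26.0 + 1·56 + 2·17 = 116.0
P9: 1·7.6 + 1·109 + 2·35 = 186.6
Lowest: P6 at 82.4.

P6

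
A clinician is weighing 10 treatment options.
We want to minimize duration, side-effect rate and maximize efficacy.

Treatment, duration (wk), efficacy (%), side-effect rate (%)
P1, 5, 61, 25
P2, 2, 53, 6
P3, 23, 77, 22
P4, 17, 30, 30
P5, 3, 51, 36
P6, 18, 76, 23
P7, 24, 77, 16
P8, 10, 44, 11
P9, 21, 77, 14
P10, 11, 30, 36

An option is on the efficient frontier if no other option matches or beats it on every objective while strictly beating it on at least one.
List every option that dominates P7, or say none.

P9

P9: duration 21≤24, efficacy 77≥77, side-effect rate 14≤16 — dominates P7.
Others (P1, P2, P3, P4, P5, P6, P8, P10) are each worse than P7 on at least one objective.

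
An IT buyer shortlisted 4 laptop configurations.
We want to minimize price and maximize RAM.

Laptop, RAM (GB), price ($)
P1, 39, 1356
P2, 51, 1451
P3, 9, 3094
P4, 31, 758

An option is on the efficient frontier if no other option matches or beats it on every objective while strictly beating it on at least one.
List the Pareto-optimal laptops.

P1: not dominated.
P2: not dominated (best RAM).
P3: dominated by P1 (RAM 39≥9, price 1356≤3094).
P4: not dominated (best price).

P1, P2, P4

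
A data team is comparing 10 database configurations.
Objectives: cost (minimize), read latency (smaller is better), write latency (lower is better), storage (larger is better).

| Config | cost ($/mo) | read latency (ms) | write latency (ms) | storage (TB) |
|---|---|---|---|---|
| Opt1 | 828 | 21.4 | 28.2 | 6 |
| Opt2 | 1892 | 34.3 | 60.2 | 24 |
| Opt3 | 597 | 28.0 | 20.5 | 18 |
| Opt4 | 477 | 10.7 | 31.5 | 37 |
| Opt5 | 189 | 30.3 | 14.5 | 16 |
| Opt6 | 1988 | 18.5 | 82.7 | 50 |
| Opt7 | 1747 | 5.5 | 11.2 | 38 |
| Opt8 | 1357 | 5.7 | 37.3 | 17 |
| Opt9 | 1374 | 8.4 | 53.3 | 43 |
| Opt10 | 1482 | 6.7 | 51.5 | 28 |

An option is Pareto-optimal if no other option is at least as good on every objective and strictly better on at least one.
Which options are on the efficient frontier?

Opt1: not dominated.
Opt2: dominated by Opt4 (cost 477≤1892, read latency 10.7≤34.3, write latency 31.5≤60.2, storage 37≥24).
Opt3: not dominated.
Opt4: not dominated.
Opt5: not dominated (best cost).
Opt6: not dominated (best storage).
Opt7: not dominated (best read latency).
Opt8: not dominated.
Opt9: not dominated.
Opt10: not dominated.

Opt1, Opt3, Opt4, Opt5, Opt6, Opt7, Opt8, Opt9, Opt10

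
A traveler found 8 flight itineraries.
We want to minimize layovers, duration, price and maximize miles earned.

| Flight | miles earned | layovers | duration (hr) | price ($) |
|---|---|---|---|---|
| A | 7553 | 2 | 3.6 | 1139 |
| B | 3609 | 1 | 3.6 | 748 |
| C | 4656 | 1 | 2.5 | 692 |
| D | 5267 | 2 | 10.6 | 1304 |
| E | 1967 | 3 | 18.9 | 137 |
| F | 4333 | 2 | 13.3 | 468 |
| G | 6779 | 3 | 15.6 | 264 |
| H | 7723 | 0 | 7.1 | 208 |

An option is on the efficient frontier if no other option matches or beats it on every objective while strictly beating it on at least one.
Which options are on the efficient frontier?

A, C, E, H

A: not dominated.
B: dominated by C (miles earned 4656≥3609, layovers 1≤1, duration 2.5≤3.6, price 692≤748).
C: not dominated (best duration).
D: dominated by A (miles earned 7553≥5267, layovers 2≤2, duration 3.6≤10.6, price 1139≤1304).
E: not dominated (best price).
F: dominated by H (miles earned 7723≥4333, layovers 0≤2, duration 7.1≤13.3, price 208≤468).
G: dominated by H (miles earned 7723≥6779, layovers 0≤3, duration 7.1≤15.6, price 208≤264).
H: not dominated (best miles earned).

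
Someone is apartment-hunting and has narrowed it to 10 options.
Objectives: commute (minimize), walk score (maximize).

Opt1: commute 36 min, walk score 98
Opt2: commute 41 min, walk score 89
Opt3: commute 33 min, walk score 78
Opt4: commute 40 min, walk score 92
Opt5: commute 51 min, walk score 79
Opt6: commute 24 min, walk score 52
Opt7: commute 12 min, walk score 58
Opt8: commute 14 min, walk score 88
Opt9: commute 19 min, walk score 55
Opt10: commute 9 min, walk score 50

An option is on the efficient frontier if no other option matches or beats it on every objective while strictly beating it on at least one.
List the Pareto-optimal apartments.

Opt1, Opt7, Opt8, Opt10

Opt1: not dominated (best walk score).
Opt2: dominated by Opt1 (commute 36≤41, walk score 98≥89).
Opt3: dominated by Opt8 (commute 14≤33, walk score 88≥78).
Opt4: dominated by Opt1 (commute 36≤40, walk score 98≥92).
Opt5: dominated by Opt1 (commute 36≤51, walk score 98≥79).
Opt6: dominated by Opt7 (commute 12≤24, walk score 58≥52).
Opt7: not dominated.
Opt8: not dominated.
Opt9: dominated by Opt7 (commute 12≤19, walk score 58≥55).
Opt10: not dominated (best commute).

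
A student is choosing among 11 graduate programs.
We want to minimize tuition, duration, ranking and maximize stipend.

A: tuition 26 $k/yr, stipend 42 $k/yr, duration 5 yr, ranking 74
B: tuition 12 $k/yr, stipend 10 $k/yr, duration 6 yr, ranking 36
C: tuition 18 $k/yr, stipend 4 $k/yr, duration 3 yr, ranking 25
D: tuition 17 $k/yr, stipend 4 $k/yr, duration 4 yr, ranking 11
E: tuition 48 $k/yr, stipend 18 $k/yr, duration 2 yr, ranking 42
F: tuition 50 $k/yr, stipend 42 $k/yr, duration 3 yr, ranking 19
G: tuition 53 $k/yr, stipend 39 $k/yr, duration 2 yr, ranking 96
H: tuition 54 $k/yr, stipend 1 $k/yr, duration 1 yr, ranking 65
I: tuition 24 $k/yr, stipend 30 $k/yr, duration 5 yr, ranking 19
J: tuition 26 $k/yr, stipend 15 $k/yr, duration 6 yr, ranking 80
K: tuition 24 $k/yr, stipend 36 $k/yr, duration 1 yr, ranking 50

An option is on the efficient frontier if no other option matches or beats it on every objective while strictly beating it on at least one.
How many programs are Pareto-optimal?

A: not dominated.
B: not dominated (best tuition).
C: not dominated.
D: not dominated (best ranking).
E: not dominated.
F: not dominated.
G: not dominated.
H: dominated by K (tuition 24≤54, stipend 36≥1, duration 1≤1, ranking 50≤65).
I: not dominated.
J: dominated by A (tuition 26≤26, stipend 42≥15, duration 5≤6, ranking 74≤80).
K: not dominated.
Pareto-optimal: A, B, C, D, E, F, G, I, K → 9.

9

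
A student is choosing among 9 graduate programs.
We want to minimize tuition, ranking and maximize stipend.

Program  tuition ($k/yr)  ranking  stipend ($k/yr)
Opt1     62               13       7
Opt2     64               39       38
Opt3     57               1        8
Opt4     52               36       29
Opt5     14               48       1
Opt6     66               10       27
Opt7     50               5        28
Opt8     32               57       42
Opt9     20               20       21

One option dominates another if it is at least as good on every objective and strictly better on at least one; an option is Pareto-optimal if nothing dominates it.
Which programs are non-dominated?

Opt2, Opt3, Opt4, Opt5, Opt7, Opt8, Opt9

Opt1: dominated by Opt3 (tuition 57≤62, ranking 1≤13, stipend 8≥7).
Opt2: not dominated.
Opt3: not dominated (best ranking).
Opt4: not dominated.
Opt5: not dominated (best tuition).
Opt6: dominated by Opt7 (tuition 50≤66, ranking 5≤10, stipend 28≥27).
Opt7: not dominated.
Opt8: not dominated (best stipend).
Opt9: not dominated.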